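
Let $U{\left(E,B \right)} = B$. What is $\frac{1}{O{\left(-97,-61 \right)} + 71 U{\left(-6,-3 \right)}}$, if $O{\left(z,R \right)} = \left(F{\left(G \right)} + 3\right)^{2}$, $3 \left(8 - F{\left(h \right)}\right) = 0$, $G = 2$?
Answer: $- \frac{1}{92} \approx -0.01087$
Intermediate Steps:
$F{\left(h \right)} = 8$ ($F{\left(h \right)} = 8 - 0 = 8 + 0 = 8$)
$O{\left(z,R \right)} = 121$ ($O{\left(z,R \right)} = \left(8 + 3\right)^{2} = 11^{2} = 121$)
$\frac{1}{O{\left(-97,-61 \right)} + 71 U{\left(-6,-3 \right)}} = \frac{1}{121 + 71 \left(-3\right)} = \frac{1}{121 - 213} = \frac{1}{-92} = - \frac{1}{92}$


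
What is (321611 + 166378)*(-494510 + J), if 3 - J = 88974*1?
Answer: -284732309709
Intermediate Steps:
J = -88971 (J = 3 - 88974 = -88971)
(321611 + 166378)*(-494510 + J) = (321611 + 166378)*(-494510 - 88971) = 487989*(-583481) = -284732309709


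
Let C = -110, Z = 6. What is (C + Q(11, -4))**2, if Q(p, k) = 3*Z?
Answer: 8464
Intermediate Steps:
Q(p, k) = 18 (Q(p, k) = 3*6 = 18)
(C + Q(11, -4))**2 = (-110 + 18)**2 = (-92)**2 = 8464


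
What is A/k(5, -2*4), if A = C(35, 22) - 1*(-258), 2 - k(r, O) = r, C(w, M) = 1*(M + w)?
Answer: -105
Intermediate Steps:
C(w, M) = M + w
k(r, O) = 2 - r
A = 315 (A = (22 + 35) - 1*(-258) = 57 + 258 = 315)
A/k(5, -2*4) = 315/(2 - 1*5) = 315/(2 - 5) = 315/(-3) = 315*(-⅓) = -105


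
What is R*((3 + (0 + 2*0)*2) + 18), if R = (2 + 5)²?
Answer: 1029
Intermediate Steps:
R = 49 (R = 7² = 49)
R*((3 + (0 + 2*0)*2) + 18) = 49*((3 + (0 + 2*0)*2) + 18) = 49*((3 + (0 + 0)*2) + 18) = 49*((3 + 0*2) + 18) = 49*((3 + 0) + 18) = 49*(3 + 18) = 49*21 = 1029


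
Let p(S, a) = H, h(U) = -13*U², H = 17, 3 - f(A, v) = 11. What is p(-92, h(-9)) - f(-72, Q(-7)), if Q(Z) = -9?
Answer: 25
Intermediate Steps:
f(A, v) = -8 (f(A, v) = 3 - 1*11 = 3 - 11 = -8)
p(S, a) = 17
p(-92, h(-9)) - f(-72, Q(-7)) = 17 - 1*(-8) = 17 + 8 = 25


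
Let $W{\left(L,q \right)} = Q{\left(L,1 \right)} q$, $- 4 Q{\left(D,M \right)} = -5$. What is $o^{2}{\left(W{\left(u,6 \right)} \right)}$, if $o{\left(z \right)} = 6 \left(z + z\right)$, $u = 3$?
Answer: $8100$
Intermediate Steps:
$Q{\left(D,M \right)} = \frac{5}{4}$ ($Q{\left(D,M \right)} = \left(- \frac{1}{4}\right) \left(-5\right) = \frac{5}{4}$)
$W{\left(L,q \right)} = \frac{5 q}{4}$
$o{\left(z \right)} = 12 z$ ($o{\left(z \right)} = 6 \cdot 2 z = 12 z$)
$o^{2}{\left(W{\left(u,6 \right)} \right)} = \left(12 \cdot \frac{5}{4} \cdot 6\right)^{2} = \left(12 \cdot \frac{15}{2}\right)^{2} = 90^{2} = 8100$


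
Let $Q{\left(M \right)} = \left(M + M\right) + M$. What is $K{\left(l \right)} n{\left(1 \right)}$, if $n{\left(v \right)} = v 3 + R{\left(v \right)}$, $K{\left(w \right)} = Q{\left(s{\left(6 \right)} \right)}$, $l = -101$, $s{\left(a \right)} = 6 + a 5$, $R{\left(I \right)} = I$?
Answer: $432$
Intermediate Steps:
$s{\left(a \right)} = 6 + 5 a$
$Q{\left(M \right)} = 3 M$ ($Q{\left(M \right)} = 2 M + M = 3 M$)
$K{\left(w \right)} = 108$ ($K{\left(w \right)} = 3 \left(6 + 5 \cdot 6\right) = 3 \left(6 + 30\right) = 3 \cdot 36 = 108$)
$n{\left(v \right)} = 4 v$ ($n{\left(v \right)} = v 3 + v = 3 v + v = 4 v$)
$K{\left(l \right)} n{\left(1 \right)} = 108 \cdot 4 \cdot 1 = 108 \cdot 4 = 432$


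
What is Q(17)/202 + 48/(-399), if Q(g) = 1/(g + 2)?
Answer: -3225/26866 ≈ -0.12004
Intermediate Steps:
Q(g) = 1/(2 + g)
Q(17)/202 + 48/(-399) = 1/((2 + 17)*202) + 48/(-399) = (1/202)/19 + 48*(-1/399) = (1/19)*(1/202) - 16/133 = 1/3838 - 16/133 = -3225/26866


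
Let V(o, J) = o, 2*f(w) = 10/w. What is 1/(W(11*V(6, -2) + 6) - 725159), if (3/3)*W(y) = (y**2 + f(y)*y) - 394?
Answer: -1/720364 ≈ -1.3882e-6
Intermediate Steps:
f(w) = 5/w (f(w) = (10/w)/2 = 5/w)
W(y) = -389 + y**2 (W(y) = (y**2 + (5/y)*y) - 394 = (y**2 + 5) - 394 = (5 + y**2) - 394 = -389 + y**2)
1/(W(11*V(6, -2) + 6) - 725159) = 1/((-389 + (11*6 + 6)**2) - 725159) = 1/((-389 + (66 + 6)**2) - 725159) = 1/((-389 + 72**2) - 725159) = 1/((-389 + 5184) - 725159) = 1/(4795 - 725159) = 1/(-720364) = -1/720364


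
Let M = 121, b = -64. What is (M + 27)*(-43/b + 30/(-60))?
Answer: 407/16 ≈ 25.438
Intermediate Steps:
(M + 27)*(-43/b + 30/(-60)) = (121 + 27)*(-43/(-64) + 30/(-60)) = 148*(-43*(-1/64) + 30*(-1/60)) = 148*(43/64 - ½) = 148*(11/64) = 407/16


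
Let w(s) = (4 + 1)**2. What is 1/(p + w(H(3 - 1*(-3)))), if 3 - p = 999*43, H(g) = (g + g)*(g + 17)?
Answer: -1/42929 ≈ -2.3294e-5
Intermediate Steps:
H(g) = 2*g*(17 + g) (H(g) = (2*g)*(17 + g) = 2*g*(17 + g))
p = -42954 (p = 3 - 999*43 = 3 - 1*42957 = 3 - 42957 = -42954)
w(s) = 25 (w(s) = 5**2 = 25)
1/(p + w(H(3 - 1*(-3)))) = 1/(-42954 + 25) = 1/(-42929) = -1/42929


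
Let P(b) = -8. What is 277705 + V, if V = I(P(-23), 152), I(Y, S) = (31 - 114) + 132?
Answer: 277754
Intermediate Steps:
I(Y, S) = 49 (I(Y, S) = -83 + 132 = 49)
V = 49
277705 + V = 277705 + 49 = 277754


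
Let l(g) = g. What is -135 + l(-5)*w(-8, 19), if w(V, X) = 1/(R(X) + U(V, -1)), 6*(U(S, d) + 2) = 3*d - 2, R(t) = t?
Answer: -13125/97 ≈ -135.31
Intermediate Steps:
U(S, d) = -7/3 + d/2 (U(S, d) = -2 + (3*d - 2)/6 = -2 + (-2 + 3*d)/6 = -2 + (-1/3 + d/2) = -7/3 + d/2)
w(V, X) = 1/(-17/6 + X) (w(V, X) = 1/(X + (-7/3 + (1/2)*(-1))) = 1/(X + (-7/3 - 1/2)) = 1/(X - 17/6) = 1/(-17/6 + X))
-135 + l(-5)*w(-8, 19) = -135 - 30/(-17 + 6*19) = -135 - 30/(-17 + 114) = -135 - 30/97 = -13125/97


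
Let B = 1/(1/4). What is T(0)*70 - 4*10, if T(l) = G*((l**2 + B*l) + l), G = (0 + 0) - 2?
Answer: -40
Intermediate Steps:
G = -2 (G = 0 - 2 = -2)
B = 4 (B = 1/(1/4) = 4)
T(l) = -10*l - 2*l**2 (T(l) = -2*((l**2 + 4*l) + l) = -2*(l**2 + 5*l) = -10*l - 2*l**2)
T(0)*70 - 4*10 = -2*0*(5 + 0)*70 - 4*10 = -2*0*5*70 - 40 = 0*70 - 40 = 0 - 40 = -40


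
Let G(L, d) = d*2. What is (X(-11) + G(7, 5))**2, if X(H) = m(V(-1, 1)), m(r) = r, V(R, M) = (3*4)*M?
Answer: 484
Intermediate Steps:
V(R, M) = 12*M
G(L, d) = 2*d
X(H) = 12 (X(H) = 12*1 = 12)
(X(-11) + G(7, 5))**2 = (12 + 2*5)**2 = (12 + 10)**2 = 22**2 = 484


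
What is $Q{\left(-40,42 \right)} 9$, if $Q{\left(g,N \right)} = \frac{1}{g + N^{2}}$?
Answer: $\frac{9}{1724} \approx 0.0052204$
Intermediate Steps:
$Q{\left(-40,42 \right)} 9 = \frac{1}{-40 + 42^{2}} \cdot 9 = \frac{1}{-40 + 1764} \cdot 9 = \frac{1}{1724} \cdot 9 = \frac{9}{1724}$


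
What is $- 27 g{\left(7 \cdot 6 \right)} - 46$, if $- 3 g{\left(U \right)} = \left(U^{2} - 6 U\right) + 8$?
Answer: $13634$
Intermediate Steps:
$g{\left(U \right)} = - \frac{8}{3} + 2 U - \frac{U^{2}}{3}$ ($g{\left(U \right)} = - \frac{\left(U^{2} - 6 U\right) + 8}{3} = - \frac{8 + U^{2} - 6 U}{3} = - \frac{8}{3} + 2 U - \frac{U^{2}}{3}$)
$- 27 g{\left(7 \cdot 6 \right)} - 46 = - 27 \left(- \frac{8}{3} + 2 \cdot 7 \cdot 6 - \frac{\left(7 \cdot 6\right)^{2}}{3}\right) - 46 = - 27 \left(- \frac{8}{3} + 2 \cdot 42 - \frac{42^{2}}{3}\right) - 46 = - 27 \left(- \frac{8}{3} + 84 - 588\right) - 46 = \left(-27\right) \left(- \frac{1520}{3}\right) - 46 = 13680 - 46 = 13634$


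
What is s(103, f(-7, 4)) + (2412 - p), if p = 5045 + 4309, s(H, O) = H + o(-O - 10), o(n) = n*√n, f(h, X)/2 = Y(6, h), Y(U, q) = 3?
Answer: -6839 - 64*I ≈ -6839.0 - 64.0*I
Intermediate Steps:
f(h, X) = 6 (f(h, X) = 2*3 = 6)
o(n) = n^(3/2)
s(H, O) = H + (-10 - O)^(3/2) (s(H, O) = H + (-O - 10)^(3/2) = H + (-10 - O)^(3/2))
p = 9354
s(103, f(-7, 4)) + (2412 - p) = (103 + (-10 - 1*6)^(3/2)) + (2412 - 1*9354) = (103 + (-10 - 6)^(3/2)) + (2412 - 9354) = (103 + (-16)^(3/2)) - 6942 = (103 - 64*I) - 6942 = -6839 - 64*I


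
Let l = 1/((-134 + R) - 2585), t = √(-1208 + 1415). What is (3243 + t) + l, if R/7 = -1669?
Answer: 46705685/14402 + 3*√23 ≈ 3257.4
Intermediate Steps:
R = -11683 (R = 7*(-1669) = -11683)
t = 3*√23 (t = √207 = 3*√23 ≈ 14.387)
l = -1/14402 (l = 1/((-134 - 11683) - 2585) = 1/(-11817 - 2585) = 1/(-14402) = -1/14402 ≈ -6.9435e-5)
(3243 + t) + l = (3243 + 3*√23) - 1/14402 = 46705685/14402 + 3*√23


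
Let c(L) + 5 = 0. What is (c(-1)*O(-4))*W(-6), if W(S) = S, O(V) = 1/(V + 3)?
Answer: -30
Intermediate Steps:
c(L) = -5 (c(L) = -5 + 0 = -5)
O(V) = 1/(3 + V)
(c(-1)*O(-4))*W(-6) = -5/(3 - 4)*(-6) = -5/(-1)*(-6) = -5*(-1)*(-6) = 5*(-6) = -30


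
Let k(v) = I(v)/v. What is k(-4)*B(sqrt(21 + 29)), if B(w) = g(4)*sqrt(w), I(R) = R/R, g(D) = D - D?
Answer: 0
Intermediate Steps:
g(D) = 0
I(R) = 1
B(w) = 0 (B(w) = 0*sqrt(w) = 0)
k(v) = 1/v
k(-4)*B(sqrt(21 + 29)) = 0/(-4) = -1/4*0 = 0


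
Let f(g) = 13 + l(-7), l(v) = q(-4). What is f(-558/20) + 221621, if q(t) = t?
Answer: 221630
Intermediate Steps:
l(v) = -4
f(g) = 9 (f(g) = 13 - 4 = 9)
f(-558/20) + 221621 = 9 + 221621 = 221630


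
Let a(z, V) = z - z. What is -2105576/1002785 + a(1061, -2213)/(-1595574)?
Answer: -2105576/1002785 ≈ -2.0997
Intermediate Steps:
a(z, V) = 0
-2105576/1002785 + a(1061, -2213)/(-1595574) = -2105576/1002785 + 0/(-1595574) = -2105576*1/1002785 + 0*(-1/1595574) = -2105576/1002785 + 0 = -2105576/1002785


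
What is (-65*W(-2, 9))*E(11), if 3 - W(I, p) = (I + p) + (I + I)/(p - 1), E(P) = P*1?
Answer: 5005/2 ≈ 2502.5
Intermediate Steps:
E(P) = P
W(I, p) = 3 - I - p - 2*I/(-1 + p) (W(I, p) = 3 - ((I + p) + (I + I)/(p - 1)) = 3 - ((I + p) + (2*I)/(-1 + p)) = 3 - ((I + p) + 2*I/(-1 + p)) = 3 - (I + p + 2*I/(-1 + p)) = 3 + (-I - p - 2*I/(-1 + p)) = 3 - I - p - 2*I/(-1 + p))
(-65*W(-2, 9))*E(11) = -65*(-3 - 1*(-2) - 1*9² + 4*9 - 1*(-2)*9)/(-1 + 9)*11 = -65*(-3 + 2 - 1*81 + 36 + 18)/8*11 = -65*(-3 + 2 - 81 + 36 + 18)/8*11 = -65*(-28)/8*11 = -65*(-7/2)*11 = (455/2)*11 = 5005/2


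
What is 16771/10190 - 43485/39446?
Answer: 54609179/100488685 ≈ 0.54344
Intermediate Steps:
16771/10190 - 43485/39446 = 54609179/100488685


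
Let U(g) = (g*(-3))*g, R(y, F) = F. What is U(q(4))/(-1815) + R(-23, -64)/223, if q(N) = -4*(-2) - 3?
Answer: -6629/26983 ≈ -0.24567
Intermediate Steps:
q(N) = 5 (q(N) = 8 - 3 = 5)
U(g) = -3*g² (U(g) = (-3*g)*g = -3*g²)
U(q(4))/(-1815) + R(-23, -64)/223 = -3*5²/(-1815) - 64/223 = -3*25*(-1/1815) - 64*1/223 = -75*(-1/1815) - 64/223 = 5/121 - 64/223 = -6629/26983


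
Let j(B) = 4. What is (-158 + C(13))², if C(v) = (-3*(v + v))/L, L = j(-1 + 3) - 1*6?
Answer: 14161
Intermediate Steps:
L = -2 (L = 4 - 1*6 = 4 - 6 = -2)
C(v) = 3*v (C(v) = -3*(v + v)/(-2) = -6*v*(-½) = 3*v)
(-158 + C(13))² = (-158 + 3*13)² = (-158 + 39)² = (-119)² = 14161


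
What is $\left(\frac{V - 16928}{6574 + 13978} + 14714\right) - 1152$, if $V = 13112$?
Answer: $\frac{34840301}{2569} \approx 13562.0$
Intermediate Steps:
$\left(\frac{V - 16928}{6574 + 13978} + 14714\right) - 1152 = \left(\frac{13112 - 16928}{6574 + 13978} + 14714\right) - 1152 = \left(- \frac{3816}{20552} + 14714\right) + \left(-1188 + 36\right) = \left(\left(-3816\right) \frac{1}{20552} + 14714\right) - 1152 = \left(- \frac{477}{2569} + 14714\right) - 1152 = \frac{37799789}{2569} - 1152 = \frac{34840301}{2569}$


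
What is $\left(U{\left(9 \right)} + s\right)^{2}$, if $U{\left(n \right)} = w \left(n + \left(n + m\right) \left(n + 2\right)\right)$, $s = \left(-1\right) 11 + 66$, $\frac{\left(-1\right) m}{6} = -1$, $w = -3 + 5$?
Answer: $162409$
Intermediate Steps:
$w = 2$
$m = 6$ ($m = \left(-6\right) \left(-1\right) = 6$)
$s = 55$ ($s = -11 + 66 = 55$)
$U{\left(n \right)} = 2 n + 2 \left(2 + n\right) \left(6 + n\right)$ ($U{\left(n \right)} = 2 \left(n + \left(n + 6\right) \left(n + 2\right)\right) = 2 \left(n + \left(6 + n\right) \left(2 + n\right)\right) = 2 \left(n + \left(2 + n\right) \left(6 + n\right)\right) = 2 n + 2 \left(2 + n\right) \left(6 + n\right)$)
$\left(U{\left(9 \right)} + s\right)^{2} = \left(\left(24 + 2 \cdot 9^{2} + 18 \cdot 9\right) + 55\right)^{2} = \left(\left(24 + 2 \cdot 81 + 162\right) + 55\right)^{2} = \left(\left(24 + 162 + 162\right) + 55\right)^{2} = \left(348 + 55\right)^{2} = 403^{2} = 162409$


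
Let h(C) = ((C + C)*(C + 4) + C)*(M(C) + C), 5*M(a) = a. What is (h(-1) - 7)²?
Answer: 49/25 ≈ 1.9600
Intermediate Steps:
M(a) = a/5
h(C) = 6*C*(C + 2*C*(4 + C))/5 (h(C) = ((C + C)*(C + 4) + C)*(C/5 + C) = ((2*C)*(4 + C) + C)*(6*C/5) = (2*C*(4 + C) + C)*(6*C/5) = (C + 2*C*(4 + C))*(6*C/5) = 6*C*(C + 2*C*(4 + C))/5)
(h(-1) - 7)² = ((6/5)*(-1)²*(9 + 2*(-1)) - 7)² = ((6/5)*1*(9 - 2) - 7)² = ((6/5)*1*7 - 7)² = (42/5 - 7)² = (7/5)² = 49/25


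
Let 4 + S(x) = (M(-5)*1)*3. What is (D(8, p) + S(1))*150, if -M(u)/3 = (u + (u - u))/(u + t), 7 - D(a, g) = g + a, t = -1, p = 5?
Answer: -2625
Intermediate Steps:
D(a, g) = 7 - a - g (D(a, g) = 7 - (g + a) = 7 - (a + g) = 7 + (-a - g) = 7 - a - g)
M(u) = -3*u/(-1 + u) (M(u) = -3*(u + (u - u))/(u - 1) = -3*(u + 0)/(-1 + u) = -3*u/(-1 + u))
S(x) = -23/2 (S(x) = -4 + (-3*(-5)/(-1 - 5)*1)*3 = -4 + (-3*(-5)/(-6)*1)*3 = -4 + (-3*(-5)*(-⅙)*1)*3 = -4 - 5/2*1*3 = -4 - 5/2*3 = -4 - 15/2 = -23/2)
(D(8, p) + S(1))*150 = ((7 - 1*8 - 1*5) - 23/2)*150 = ((7 - 8 - 5) - 23/2)*150 = (-6 - 23/2)*150 = -35/2*150 = -2625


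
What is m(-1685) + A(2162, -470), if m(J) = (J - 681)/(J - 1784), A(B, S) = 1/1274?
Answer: 3017753/4419506 ≈ 0.68283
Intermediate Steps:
A(B, S) = 1/1274
m(J) = (-681 + J)/(-1784 + J)
m(-1685) + A(2162, -470) = (-681 - 1685)/(-1784 - 1685) + 1/1274 = -2366/(-3469) + 1/1274 = -1/3469*(-2366) + 1/1274 = 2366/3469 + 1/1274 = 3017753/4419506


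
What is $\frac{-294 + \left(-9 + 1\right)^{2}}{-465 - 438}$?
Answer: $\frac{230}{903} \approx 0.25471$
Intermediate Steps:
$\frac{-294 + \left(-9 + 1\right)^{2}}{-465 - 438} = \frac{-294 + \left(-8\right)^{2}}{-903} = \left(-294 + 64\right) \left(- \frac{1}{903}\right) = \left(-230\right) \left(- \frac{1}{903}\right) = \frac{230}{903}$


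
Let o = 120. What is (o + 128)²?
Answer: 61504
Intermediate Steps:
(o + 128)² = (120 + 128)² = 248² = 61504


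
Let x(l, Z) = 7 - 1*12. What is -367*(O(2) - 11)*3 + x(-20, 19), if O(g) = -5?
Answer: 17611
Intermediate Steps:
x(l, Z) = -5 (x(l, Z) = 7 - 12 = -5)
-367*(O(2) - 11)*3 + x(-20, 19) = -367*(-5 - 11)*3 - 5 = -(-5872)*3 - 5 = -367*(-48) - 5 = 17616 - 5 = 17611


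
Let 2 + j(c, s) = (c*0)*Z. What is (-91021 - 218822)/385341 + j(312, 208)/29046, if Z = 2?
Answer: -1500078410/1865435781 ≈ -0.80414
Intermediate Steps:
j(c, s) = -2 (j(c, s) = -2 + (c*0)*2 = -2 + 0*2 = -2 + 0 = -2)
(-91021 - 218822)/385341 + j(312, 208)/29046 = (-91021 - 218822)/385341 - 2/29046 = -309843*1/385341 - 2*1/29046 = -103281/128447 - 1/14523 = -1500078410/1865435781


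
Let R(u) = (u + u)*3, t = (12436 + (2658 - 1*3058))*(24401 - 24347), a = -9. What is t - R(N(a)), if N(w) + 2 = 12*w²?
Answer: 644124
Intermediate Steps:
N(w) = -2 + 12*w²
t = 649944 (t = (12436 + (2658 - 3058))*54 = (12436 - 400)*54 = 12036*54 = 649944)
R(u) = 6*u (R(u) = (2*u)*3 = 6*u)
t - R(N(a)) = 649944 - 6*(-2 + 12*(-9)²) = 649944 - 6*(-2 + 12*81) = 649944 - 6*(-2 + 972) = 649944 - 6*970 = 649944 - 1*5820 = 649944 - 5820 = 644124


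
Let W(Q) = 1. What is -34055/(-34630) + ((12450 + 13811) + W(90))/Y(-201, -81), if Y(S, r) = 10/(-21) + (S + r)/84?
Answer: -1091187019/159298 ≈ -6850.0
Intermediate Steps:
Y(S, r) = -10/21 + S/84 + r/84 (Y(S, r) = 10*(-1/21) + (S + r)*(1/84) = -10/21 + (S/84 + r/84) = -10/21 + S/84 + r/84)
-34055/(-34630) + ((12450 + 13811) + W(90))/Y(-201, -81) = -34055/(-34630) + ((12450 + 13811) + 1)/(-10/21 + (1/84)*(-201) + (1/84)*(-81)) = -34055*(-1/34630) + (26261 + 1)/(-10/21 - 67/28 - 27/28) = 6811/6926 + 26262/(-23/6) = 6811/6926 + 26262*(-6/23) = 6811/6926 - 157572/23 = -1091187019/159298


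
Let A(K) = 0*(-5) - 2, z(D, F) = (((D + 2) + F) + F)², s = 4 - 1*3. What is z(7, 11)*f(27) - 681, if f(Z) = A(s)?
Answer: -2603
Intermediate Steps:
s = 1 (s = 4 - 3 = 1)
z(D, F) = (2 + D + 2*F)² (z(D, F) = (((2 + D) + F) + F)² = ((2 + D + F) + F)² = (2 + D + 2*F)²)
A(K) = -2 (A(K) = 0 - 2 = -2)
f(Z) = -2
z(7, 11)*f(27) - 681 = (2 + 7 + 2*11)²*(-2) - 681 = (2 + 7 + 22)²*(-2) - 681 = 31²*(-2) - 681 = 961*(-2) - 681 = -1922 - 681 = -2603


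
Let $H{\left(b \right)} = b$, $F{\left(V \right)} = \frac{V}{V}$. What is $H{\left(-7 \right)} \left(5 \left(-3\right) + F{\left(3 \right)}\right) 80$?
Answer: $7840$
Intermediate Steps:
$F{\left(V \right)} = 1$
$H{\left(-7 \right)} \left(5 \left(-3\right) + F{\left(3 \right)}\right) 80 = - 7 \left(5 \left(-3\right) + 1\right) 80 = - 7 \left(-15 + 1\right) 80 = \left(-7\right) \left(-14\right) 80 = 98 \cdot 80 = 7840$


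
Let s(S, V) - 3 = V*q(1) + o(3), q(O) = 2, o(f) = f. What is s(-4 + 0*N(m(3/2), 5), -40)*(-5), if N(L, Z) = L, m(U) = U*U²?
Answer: 370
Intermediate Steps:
m(U) = U³
s(S, V) = 6 + 2*V (s(S, V) = 3 + (V*2 + 3) = 3 + (2*V + 3) = 3 + (3 + 2*V) = 6 + 2*V)
s(-4 + 0*N(m(3/2), 5), -40)*(-5) = (6 + 2*(-40))*(-5) = (6 - 80)*(-5) = -74*(-5) = 370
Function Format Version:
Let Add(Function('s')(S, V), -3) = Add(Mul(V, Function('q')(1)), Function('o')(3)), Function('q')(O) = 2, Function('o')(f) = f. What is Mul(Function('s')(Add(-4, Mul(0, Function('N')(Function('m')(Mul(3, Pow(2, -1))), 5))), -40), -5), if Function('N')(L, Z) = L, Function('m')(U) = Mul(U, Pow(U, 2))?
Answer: 370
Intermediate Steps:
Function('m')(U) = Pow(U, 3)
Function('s')(S, V) = Add(6, Mul(2, V)) (Function('s')(S, V) = Add(3, Add(Mul(V, 2), 3)) = Add(3, Add(Mul(2, V), 3)) = Add(3, Add(3, Mul(2, V))) = Add(6, Mul(2, V)))
Mul(Function('s')(Add(-4, Mul(0, Function('N')(Function('m')(Mul(3, Pow(2, -1))), 5))), -40), -5) = Mul(Add(6, Mul(2, -40)), -5) = Mul(Add(6, -80), -5) = Mul(-74, -5) = 370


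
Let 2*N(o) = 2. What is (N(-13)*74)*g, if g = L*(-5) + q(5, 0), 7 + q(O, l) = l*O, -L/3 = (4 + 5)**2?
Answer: 89392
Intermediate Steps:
L = -243 (L = -3*(4 + 5)**2 = -3*9**2 = -3*81 = -243)
q(O, l) = -7 + O*l (q(O, l) = -7 + l*O = -7 + O*l)
N(o) = 1 (N(o) = (1/2)*2 = 1)
g = 1208 (g = -243*(-5) + (-7 + 5*0) = 1215 + (-7 + 0) = 1215 - 7 = 1208)
(N(-13)*74)*g = (1*74)*1208 = 74*1208 = 89392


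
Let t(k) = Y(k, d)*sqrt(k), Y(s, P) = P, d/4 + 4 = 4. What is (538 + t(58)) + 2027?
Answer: 2565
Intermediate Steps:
d = 0 (d = -16 + 4*4 = -16 + 16 = 0)
t(k) = 0 (t(k) = 0*sqrt(k) = 0)
(538 + t(58)) + 2027 = (538 + 0) + 2027 = 538 + 2027 = 2565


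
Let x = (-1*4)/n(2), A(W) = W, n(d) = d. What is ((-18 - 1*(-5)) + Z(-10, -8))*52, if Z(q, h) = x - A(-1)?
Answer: -728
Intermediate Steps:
x = -2 (x = -1*4/2 = -4*½ = -2)
Z(q, h) = -1 (Z(q, h) = -2 - 1*(-1) = -2 + 1 = -1)
((-18 - 1*(-5)) + Z(-10, -8))*52 = ((-18 - 1*(-5)) - 1)*52 = ((-18 + 5) - 1)*52 = (-13 - 1)*52 = -14*52 = -728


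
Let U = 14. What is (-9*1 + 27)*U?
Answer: 252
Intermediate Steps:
(-9*1 + 27)*U = (-9*1 + 27)*14 = (-9 + 27)*14 = 18*14 = 252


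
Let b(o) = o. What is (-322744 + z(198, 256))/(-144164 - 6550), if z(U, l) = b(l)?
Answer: 5972/2791 ≈ 2.1397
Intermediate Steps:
z(U, l) = l
(-322744 + z(198, 256))/(-144164 - 6550) = (-322744 + 256)/(-144164 - 6550) = -322488/(-150714) = -322488*(-1/150714) = 5972/2791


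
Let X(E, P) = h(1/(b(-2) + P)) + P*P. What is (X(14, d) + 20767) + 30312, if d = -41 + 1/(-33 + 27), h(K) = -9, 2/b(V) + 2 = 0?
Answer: 1899529/36 ≈ 52765.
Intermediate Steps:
b(V) = -1 (b(V) = 2/(-2 + 0) = 2/(-2) = 2*(-1/2) = -1)
d = -247/6 (d = -41 + 1/(-6) = -41 - 1/6 = -247/6 ≈ -41.167)
X(E, P) = -9 + P**2 (X(E, P) = -9 + P*P = -9 + P**2)
(X(14, d) + 20767) + 30312 = ((-9 + (-247/6)**2) + 20767) + 30312 = ((-9 + 61009/36) + 20767) + 30312 = (60685/36 + 20767) + 30312 = 808297/36 + 30312 = 1899529/36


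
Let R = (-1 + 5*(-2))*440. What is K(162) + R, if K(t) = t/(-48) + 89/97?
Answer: -3757747/776 ≈ -4842.5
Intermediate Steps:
K(t) = 89/97 - t/48 (K(t) = t*(-1/48) + 89*(1/97) = -t/48 + 89/97 = 89/97 - t/48)
R = -4840 (R = (-1 - 10)*440 = -11*440 = -4840)
K(162) + R = (89/97 - 1/48*162) - 4840 = (89/97 - 27/8) - 4840 = -1907/776 - 4840 = -3757747/776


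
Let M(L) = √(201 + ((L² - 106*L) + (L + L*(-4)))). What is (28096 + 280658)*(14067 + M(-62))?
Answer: 4343242518 + 308754*√10803 ≈ 4.3753e+9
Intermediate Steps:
M(L) = √(201 + L² - 109*L) (M(L) = √(201 + ((L² - 106*L) + (L - 4*L))) = √(201 + ((L² - 106*L) - 3*L)) = √(201 + (L² - 109*L)) = √(201 + L² - 109*L))
(28096 + 280658)*(14067 + M(-62)) = (28096 + 280658)*(14067 + √(201 + (-62)² - 109*(-62))) = 308754*(14067 + √(201 + 3844 + 6758)) = 308754*(14067 + √10803) = 4343242518 + 308754*√10803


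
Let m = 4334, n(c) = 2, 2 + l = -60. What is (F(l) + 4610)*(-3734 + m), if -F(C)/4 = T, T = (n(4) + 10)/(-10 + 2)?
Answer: 2769600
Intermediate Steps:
l = -62 (l = -2 - 60 = -62)
T = -3/2 (T = (2 + 10)/(-10 + 2) = 12/(-8) = 12*(-⅛) = -3/2 ≈ -1.5000)
F(C) = 6 (F(C) = -4*(-3/2) = 6)
(F(l) + 4610)*(-3734 + m) = (6 + 4610)*(-3734 + 4334) = 4616*600 = 2769600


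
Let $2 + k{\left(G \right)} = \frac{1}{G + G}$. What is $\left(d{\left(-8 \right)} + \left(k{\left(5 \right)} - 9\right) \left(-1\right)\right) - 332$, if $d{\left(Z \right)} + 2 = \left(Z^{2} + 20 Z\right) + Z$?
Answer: $- \frac{4271}{10} \approx -427.1$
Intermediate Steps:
$k{\left(G \right)} = -2 + \frac{1}{2 G}$ ($k{\left(G \right)} = -2 + \frac{1}{G + G} = -2 + \frac{1}{2 G}$)
$d{\left(Z \right)} = -2 + Z^{2} + 21 Z$ ($d{\left(Z \right)} = -2 + \left(\left(Z^{2} + 20 Z\right) + Z\right) = -2 + \left(Z^{2} + 21 Z\right) = -2 + Z^{2} + 21 Z$)
$\left(d{\left(-8 \right)} + \left(k{\left(5 \right)} - 9\right) \left(-1\right)\right) - 332 = \left(\left(-2 + \left(-8\right)^{2} + 21 \left(-8\right)\right) + \left(\left(-2 + \frac{1}{2 \cdot 5}\right) - 9\right) \left(-1\right)\right) - 332 = \left(\left(-2 + 64 - 168\right) + \left(\left(-2 + \frac{1}{2} \cdot \frac{1}{5}\right) - 9\right) \left(-1\right)\right) + \left(-1672 + 1340\right) = \left(-106 + \left(\left(-2 + \frac{1}{10}\right) - 9\right) \left(-1\right)\right) - 332 = \left(-106 + \left(- \frac{19}{10} - 9\right) \left(-1\right)\right) - 332 = \left(-106 - - \frac{109}{10}\right) - 332 = \left(-106 + \frac{109}{10}\right) - 332 = - \frac{951}{10} - 332 = - \frac{4271}{10}$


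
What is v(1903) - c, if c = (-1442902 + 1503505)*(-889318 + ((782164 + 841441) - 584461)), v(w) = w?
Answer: -9079903175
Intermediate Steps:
c = 9079905078 (c = 60603*(-889318 + (1623605 - 584461)) = 60603*(-889318 + 1039144) = 60603*149826 = 9079905078)
v(1903) - c = 1903 - 1*9079905078 = 1903 - 9079905078 = -9079903175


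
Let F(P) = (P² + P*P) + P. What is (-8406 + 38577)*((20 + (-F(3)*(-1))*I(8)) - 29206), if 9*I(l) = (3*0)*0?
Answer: -880570806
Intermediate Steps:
I(l) = 0 (I(l) = ((3*0)*0)/9 = (0*0)/9 = (⅑)*0 = 0)
F(P) = P + 2*P² (F(P) = (P² + P²) + P = 2*P² + P = P + 2*P²)
(-8406 + 38577)*((20 + (-F(3)*(-1))*I(8)) - 29206) = (-8406 + 38577)*((20 + (-3*(1 + 2*3)*(-1))*0) - 29206) = 30171*((20 + (-3*(1 + 6)*(-1))*0) - 29206) = 30171*((20 + (-3*7*(-1))*0) - 29206) = 30171*((20 + (-1*21*(-1))*0) - 29206) = 30171*((20 - 21*(-1)*0) - 29206) = 30171*((20 + 21*0) - 29206) = 30171*((20 + 0) - 29206) = 30171*(20 - 29206) = 30171*(-29186) = -880570806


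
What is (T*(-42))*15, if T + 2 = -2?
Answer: 2520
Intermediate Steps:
T = -4 (T = -2 - 2 = -4)
(T*(-42))*15 = -4*(-42)*15 = 168*15 = 2520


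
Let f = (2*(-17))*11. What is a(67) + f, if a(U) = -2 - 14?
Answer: -390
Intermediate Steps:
a(U) = -16
f = -374 (f = -34*11 = -374)
a(67) + f = -16 - 374 = -390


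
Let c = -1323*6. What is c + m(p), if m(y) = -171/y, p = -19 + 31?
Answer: -31809/4 ≈ -7952.3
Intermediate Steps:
p = 12
c = -7938 (c = -441*18 = -7938)
c + m(p) = -7938 - 171/12 = -7938 - 171*1/12 = -7938 - 57/4 = -31809/4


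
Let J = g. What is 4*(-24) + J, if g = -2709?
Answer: -2805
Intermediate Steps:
J = -2709
4*(-24) + J = 4*(-24) - 2709 = -96 - 2709 = -2805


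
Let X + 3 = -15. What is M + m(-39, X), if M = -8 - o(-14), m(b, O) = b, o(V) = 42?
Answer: -89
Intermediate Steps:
X = -18 (X = -3 - 15 = -18)
M = -50 (M = -8 - 1*42 = -8 - 42 = -50)
M + m(-39, X) = -50 - 39 = -89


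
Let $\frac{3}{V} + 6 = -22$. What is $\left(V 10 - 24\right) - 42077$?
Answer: $- \frac{589429}{14} \approx -42102.0$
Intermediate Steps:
$V = - \frac{3}{28}$ ($V = \frac{3}{-6 - 22} = \frac{3}{-28} = 3 \left(- \frac{1}{28}\right) = - \frac{3}{28} \approx -0.10714$)
$\left(V 10 - 24\right) - 42077 = \left(\left(- \frac{3}{28}\right) 10 - 24\right) - 42077 = \left(- \frac{15}{14} - 24\right) - 42077 = - \frac{351}{14} - 42077 = - \frac{589429}{14}$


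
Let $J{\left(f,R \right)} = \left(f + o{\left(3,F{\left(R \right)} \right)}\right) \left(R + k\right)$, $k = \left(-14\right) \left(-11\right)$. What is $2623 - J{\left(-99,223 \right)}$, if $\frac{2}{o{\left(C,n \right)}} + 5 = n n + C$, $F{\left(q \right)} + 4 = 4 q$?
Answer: $\frac{15749548989}{394271} \approx 39946.0$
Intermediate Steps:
$k = 154$
$F{\left(q \right)} = -4 + 4 q$
$o{\left(C,n \right)} = \frac{2}{-5 + C + n^{2}}$ ($o{\left(C,n \right)} = \frac{2}{-5 + \left(n n + C\right)} = \frac{2}{-5 + \left(n^{2} + C\right)} = \frac{2}{-5 + \left(C + n^{2}\right)} = \frac{2}{-5 + C + n^{2}}$)
$J{\left(f,R \right)} = \left(154 + R\right) \left(f + \frac{2}{-2 + \left(-4 + 4 R\right)^{2}}\right)$ ($J{\left(f,R \right)} = \left(f + \frac{2}{-5 + 3 + \left(-4 + 4 R\right)^{2}}\right) \left(R + 154\right) = \left(f + \frac{2}{-2 + \left(-4 + 4 R\right)^{2}}\right) \left(154 + R\right) = \left(154 + R\right) \left(f + \frac{2}{-2 + \left(-4 + 4 R\right)^{2}}\right)$)
$2623 - J{\left(-99,223 \right)} = 2623 - \frac{154 + 223 - 99 \left(-1 + 8 \left(-1 + 223\right)^{2}\right) \left(154 + 223\right)}{-1 + 8 \left(-1 + 223\right)^{2}} = 2623 - \frac{154 + 223 - 99 \left(-1 + 8 \cdot 222^{2}\right) 377}{-1 + 8 \cdot 222^{2}} = 2623 - \frac{154 + 223 - 99 \left(-1 + 8 \cdot 49284\right) 377}{-1 + 8 \cdot 49284} = 2623 - \frac{154 + 223 - 99 \left(-1 + 394272\right) 377}{-1 + 394272} = 2623 - \frac{154 + 223 - 39032829 \cdot 377}{394271} = 2623 - \frac{154 + 223 - 14715376533}{394271} = 2623 - \frac{1}{394271} \left(-14715376156\right) = 2623 - - \frac{14715376156}{394271} = 2623 + \frac{14715376156}{394271} = \frac{15749548989}{394271}$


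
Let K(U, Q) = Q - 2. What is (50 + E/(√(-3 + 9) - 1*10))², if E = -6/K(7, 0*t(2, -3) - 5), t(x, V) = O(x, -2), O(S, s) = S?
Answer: 269616454/108241 - 98520*√6/108241 ≈ 2488.7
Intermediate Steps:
t(x, V) = x
K(U, Q) = -2 + Q
E = 6/7 (E = -6/(-2 + (0*2 - 5)) = -6/(-2 + (0 - 5)) = -6/(-2 - 5) = -6/(-7) = -6*(-⅐) = 6/7 ≈ 0.85714)
(50 + E/(√(-3 + 9) - 1*10))² = (50 + 6/(7*(√(-3 + 9) - 1*10)))² = (50 + 6/(7*(√6 - 10)))² = (50 + 6/(7*(-10 + √6)))²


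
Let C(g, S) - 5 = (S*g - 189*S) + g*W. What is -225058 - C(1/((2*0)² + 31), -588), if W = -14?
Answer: -10421443/31 ≈ -3.3618e+5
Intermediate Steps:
C(g, S) = 5 - 189*S - 14*g + S*g (C(g, S) = 5 + ((S*g - 189*S) + g*(-14)) = 5 + ((-189*S + S*g) - 14*g) = 5 + (-189*S - 14*g + S*g) = 5 - 189*S - 14*g + S*g)
-225058 - C(1/((2*0)² + 31), -588) = -225058 - (5 - 189*(-588) - 14/((2*0)² + 31) - 588/((2*0)² + 31)) = -225058 - (5 + 111132 - 14/(0² + 31) - 588/(0² + 31)) = -225058 - (5 + 111132 - 14/(0 + 31) - 588/(0 + 31)) = -225058 - (5 + 111132 - 14/31 - 588/31) = -225058 - 1*3444645/31 = -225058 - 3444645/31 = -10421443/31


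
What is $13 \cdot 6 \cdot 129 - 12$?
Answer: $10050$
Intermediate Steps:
$13 \cdot 6 \cdot 129 - 12 = 78 \cdot 129 - 12 = 10062 - 12 = 10050$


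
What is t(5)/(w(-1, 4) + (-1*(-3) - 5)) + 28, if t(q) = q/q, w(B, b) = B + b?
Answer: 29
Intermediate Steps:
t(q) = 1
t(5)/(w(-1, 4) + (-1*(-3) - 5)) + 28 = 1/((-1 + 4) + (-1*(-3) - 5)) + 28 = 1/(3 + (3 - 5)) + 28 = 1/(3 - 2) + 28 = 1/1 + 28 = 1*1 + 28 = 1 + 28 = 29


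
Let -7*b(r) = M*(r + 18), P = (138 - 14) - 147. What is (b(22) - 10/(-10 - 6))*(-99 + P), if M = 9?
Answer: 173545/28 ≈ 6198.0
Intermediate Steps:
P = -23 (P = 124 - 147 = -23)
b(r) = -162/7 - 9*r/7 (b(r) = -9*(r + 18)/7 = -9*(18 + r)/7 = -(162 + 9*r)/7 = -162/7 - 9*r/7)
(b(22) - 10/(-10 - 6))*(-99 + P) = ((-162/7 - 9/7*22) - 10/(-10 - 6))*(-99 - 23) = ((-162/7 - 198/7) - 10/(-16))*(-122) = (-360/7 - 10*(-1/16))*(-122) = (-360/7 + 5/8)*(-122) = -2845/56*(-122) = 173545/28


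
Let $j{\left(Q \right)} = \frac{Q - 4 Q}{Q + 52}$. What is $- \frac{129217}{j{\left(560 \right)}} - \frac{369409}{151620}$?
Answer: $\frac{254881184}{5415} \approx 47070.0$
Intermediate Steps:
$j{\left(Q \right)} = - \frac{3 Q}{52 + Q}$ ($j{\left(Q \right)} = \frac{\left(-3\right) Q}{52 + Q} = - \frac{3 Q}{52 + Q}$)
$- \frac{129217}{j{\left(560 \right)}} - \frac{369409}{151620} = - \frac{129217}{\left(-3\right) 560 \frac{1}{52 + 560}} - \frac{369409}{151620} = - \frac{129217}{\left(-3\right) 560 \cdot \frac{1}{612}} - \frac{369409}{151620} = - \frac{129217}{- \frac{140}{51}} - \frac{369409}{151620} = \left(-129217\right) \left(- \frac{51}{140}\right) - \frac{369409}{151620} = \frac{6590067}{140} - \frac{369409}{151620} = \frac{254881184}{5415}$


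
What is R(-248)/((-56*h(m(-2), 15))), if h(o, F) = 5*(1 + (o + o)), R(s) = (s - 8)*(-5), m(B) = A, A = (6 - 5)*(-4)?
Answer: 32/49 ≈ 0.65306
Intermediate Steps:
A = -4 (A = 1*(-4) = -4)
m(B) = -4
R(s) = 40 - 5*s (R(s) = (-8 + s)*(-5) = 40 - 5*s)
h(o, F) = 5 + 10*o (h(o, F) = 5*(1 + 2*o) = 5 + 10*o)
R(-248)/((-56*h(m(-2), 15))) = (40 - 5*(-248))/((-56*(5 + 10*(-4)))) = (40 + 1240)/((-56*(5 - 40))) = 1280/((-56*(-35))) = 1280/1960 = 1280*(1/1960) = 32/49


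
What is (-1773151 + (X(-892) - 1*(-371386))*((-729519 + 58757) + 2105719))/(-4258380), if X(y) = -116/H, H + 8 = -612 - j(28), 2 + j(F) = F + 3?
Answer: -345866004000911/2763688620 ≈ -1.2515e+5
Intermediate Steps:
j(F) = 1 + F (j(F) = -2 + (F + 3) = -2 + (3 + F) = 1 + F)
H = -649 (H = -8 + (-612 - (1 + 28)) = -8 + (-612 - 1*29) = -8 + (-612 - 29) = -8 - 641 = -649)
X(y) = 116/649 (X(y) = -116/(-649) = -116*(-1/649) = 116/649)
(-1773151 + (X(-892) - 1*(-371386))*((-729519 + 58757) + 2105719))/(-4258380) = (-1773151 + (116/649 - 1*(-371386))*((-729519 + 58757) + 2105719))/(-4258380) = (-1773151 + (116/649 + 371386)*(-670762 + 2105719))*(-1/4258380) = (-1773151 + (241029630/649)*1434957)*(-1/4258380) = (-1773151 + 345867154775910/649)*(-1/4258380) = (345866004000911/649)*(-1/4258380) = -345866004000911/2763688620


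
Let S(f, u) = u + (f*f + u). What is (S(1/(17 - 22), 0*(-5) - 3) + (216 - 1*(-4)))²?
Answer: 28633201/625 ≈ 45813.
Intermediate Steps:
S(f, u) = f² + 2*u (S(f, u) = u + (f² + u) = u + (u + f²) = f² + 2*u)
(S(1/(17 - 22), 0*(-5) - 3) + (216 - 1*(-4)))² = (((1/(17 - 22))² + 2*(0*(-5) - 3)) + (216 - 1*(-4)))² = (((1/(-5))² + 2*(0 - 3)) + (216 + 4))² = (((-⅕)² + 2*(-3)) + 220)² = ((1/25 - 6) + 220)² = (-149/25 + 220)² = (5351/25)² = 28633201/625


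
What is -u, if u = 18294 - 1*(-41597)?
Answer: -59891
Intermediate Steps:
u = 59891 (u = 18294 + 41597 = 59891)
-u = -1*59891 = -59891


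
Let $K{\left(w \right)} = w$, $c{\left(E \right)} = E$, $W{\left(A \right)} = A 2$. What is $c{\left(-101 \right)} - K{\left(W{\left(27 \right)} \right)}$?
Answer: $-155$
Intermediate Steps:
$W{\left(A \right)} = 2 A$
$c{\left(-101 \right)} - K{\left(W{\left(27 \right)} \right)} = -101 - 2 \cdot 27 = -101 - 54 = -155$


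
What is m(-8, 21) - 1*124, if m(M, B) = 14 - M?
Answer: -102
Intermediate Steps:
m(-8, 21) - 1*124 = (14 - 1*(-8)) - 1*124 = (14 + 8) - 124 = 22 - 124 = -102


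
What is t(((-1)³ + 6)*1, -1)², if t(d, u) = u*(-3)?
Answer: 9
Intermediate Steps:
t(d, u) = -3*u
t(((-1)³ + 6)*1, -1)² = (-3*(-1))² = 3² = 9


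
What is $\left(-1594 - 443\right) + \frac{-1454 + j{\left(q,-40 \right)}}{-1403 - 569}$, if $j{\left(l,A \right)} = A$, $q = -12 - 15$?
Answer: $- \frac{2007735}{986} \approx -2036.2$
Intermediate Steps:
$q = -27$
$\left(-1594 - 443\right) + \frac{-1454 + j{\left(q,-40 \right)}}{-1403 - 569} = \left(-1594 - 443\right) + \frac{-1454 - 40}{-1403 - 569} = -2037 - \frac{1494}{-1972} = -2037 - - \frac{747}{986} = -2037 + \frac{747}{986} = - \frac{2007735}{986}$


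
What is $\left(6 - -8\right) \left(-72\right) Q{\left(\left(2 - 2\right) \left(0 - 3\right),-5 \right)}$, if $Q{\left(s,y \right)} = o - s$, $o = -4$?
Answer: $4032$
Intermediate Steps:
$Q{\left(s,y \right)} = -4 - s$
$\left(6 - -8\right) \left(-72\right) Q{\left(\left(2 - 2\right) \left(0 - 3\right),-5 \right)} = \left(6 - -8\right) \left(-72\right) \left(-4 - \left(2 - 2\right) \left(0 - 3\right)\right) = \left(6 + 8\right) \left(-72\right) \left(-4 - 0 \left(-3\right)\right) = 14 \left(-72\right) \left(-4 - 0\right) = - 1008 \left(-4 + 0\right) = \left(-1008\right) \left(-4\right) = 4032$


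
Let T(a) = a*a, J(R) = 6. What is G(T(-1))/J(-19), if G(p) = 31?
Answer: 31/6 ≈ 5.1667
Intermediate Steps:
T(a) = a**2
G(T(-1))/J(-19) = 31/6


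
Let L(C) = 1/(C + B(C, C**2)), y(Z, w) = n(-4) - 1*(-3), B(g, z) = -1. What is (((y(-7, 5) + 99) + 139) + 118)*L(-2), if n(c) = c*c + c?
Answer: -371/3 ≈ -123.67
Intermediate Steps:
n(c) = c + c**2 (n(c) = c**2 + c = c + c**2)
y(Z, w) = 15 (y(Z, w) = -4*(1 - 4) - 1*(-3) = -4*(-3) + 3 = 12 + 3 = 15)
L(C) = 1/(-1 + C) (L(C) = 1/(C - 1) = 1/(-1 + C))
(((y(-7, 5) + 99) + 139) + 118)*L(-2) = (((15 + 99) + 139) + 118)/(-1 - 2) = ((114 + 139) + 118)/(-3) = (253 + 118)*(-1/3) = 371*(-1/3) = -371/3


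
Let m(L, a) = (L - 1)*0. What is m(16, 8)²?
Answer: 0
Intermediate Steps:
m(L, a) = 0 (m(L, a) = (-1 + L)*0 = 0)
m(16, 8)² = 0² = 0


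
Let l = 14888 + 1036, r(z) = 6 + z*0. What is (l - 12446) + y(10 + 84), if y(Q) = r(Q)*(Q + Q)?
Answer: 4606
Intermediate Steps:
r(z) = 6 (r(z) = 6 + 0 = 6)
l = 15924
y(Q) = 12*Q (y(Q) = 6*(Q + Q) = 6*(2*Q) = 12*Q)
(l - 12446) + y(10 + 84) = (15924 - 12446) + 12*(10 + 84) = 3478 + 12*94 = 3478 + 1128 = 4606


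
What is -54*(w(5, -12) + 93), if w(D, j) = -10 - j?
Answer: -5130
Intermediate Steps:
-54*(w(5, -12) + 93) = -54*((-10 - 1*(-12)) + 93) = -54*((-10 + 12) + 93) = -54*(2 + 93) = -54*95 = -5130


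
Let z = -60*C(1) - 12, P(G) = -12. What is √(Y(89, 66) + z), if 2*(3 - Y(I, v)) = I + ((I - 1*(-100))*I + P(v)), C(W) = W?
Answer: I*√8518 ≈ 92.293*I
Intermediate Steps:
Y(I, v) = 9 - I/2 - I*(100 + I)/2 (Y(I, v) = 3 - (I + ((I - 1*(-100))*I - 12))/2 = 3 - (I + ((I + 100)*I - 12))/2 = 3 - (I + ((100 + I)*I - 12))/2 = 3 - (I + (I*(100 + I) - 12))/2 = 3 - (I + (-12 + I*(100 + I)))/2 = 3 - (-12 + I + I*(100 + I))/2 = 3 + (6 - I/2 - I*(100 + I)/2) = 9 - I/2 - I*(100 + I)/2)
z = -72 (z = -60*1 - 12 = -60 - 12 = -72)
√(Y(89, 66) + z) = √((9 - 101/2*89 - ½*89²) - 72) = √((9 - 8989/2 - ½*7921) - 72) = √((9 - 8989/2 - 7921/2) - 72) = √(-8446 - 72) = √(-8518) = I*√8518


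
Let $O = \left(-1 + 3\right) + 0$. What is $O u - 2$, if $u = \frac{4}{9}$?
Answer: $- \frac{10}{9} \approx -1.1111$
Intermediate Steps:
$O = 2$ ($O = 2 + 0 = 2$)
$u = \frac{4}{9}$ ($u = 4 \cdot \frac{1}{9} = \frac{4}{9} \approx 0.44444$)
$O u - 2 = 2 \cdot \frac{4}{9} - 2 = \frac{8}{9} - 2 = - \frac{10}{9}$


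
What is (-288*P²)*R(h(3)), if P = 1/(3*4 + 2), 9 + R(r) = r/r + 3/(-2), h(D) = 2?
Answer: 684/49 ≈ 13.959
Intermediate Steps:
R(r) = -19/2 (R(r) = -9 + (r/r + 3/(-2)) = -9 + (1 + 3*(-½)) = -9 + (1 - 3/2) = -9 - ½ = -19/2)
P = 1/14 (P = 1/(12 + 2) = 1/14 ≈ 0.071429)
(-288*P²)*R(h(3)) = -288*(1/14)²*(-19/2) = -288*1/196*(-19/2) = -72/49*(-19/2) = 684/49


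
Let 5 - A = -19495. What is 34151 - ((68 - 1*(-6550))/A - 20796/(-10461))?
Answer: 386998370089/11332750 ≈ 34149.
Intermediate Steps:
A = 19500 (A = 5 - 1*(-19495) = 5 + 19495 = 19500)
34151 - ((68 - 1*(-6550))/A - 20796/(-10461)) = 34151 - ((68 - 1*(-6550))/19500 - 20796/(-10461)) = 34151 - ((68 + 6550)*(1/19500) - 20796*(-1/10461)) = 34151 - (6618*(1/19500) + 6932/3487) = 34151 - (1103/3250 + 6932/3487) = 34151 - 1*26375161/11332750 = 34151 - 26375161/11332750 = 386998370089/11332750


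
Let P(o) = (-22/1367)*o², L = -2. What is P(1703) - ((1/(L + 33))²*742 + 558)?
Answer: -62050270338/1313687 ≈ -47234.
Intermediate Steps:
P(o) = -22*o²/1367 (P(o) = (-22*1/1367)*o² = -22*o²/1367)
P(1703) - ((1/(L + 33))²*742 + 558) = -22/1367*1703² - ((1/(-2 + 33))²*742 + 558) = -22/1367*2900209 - ((1/31)²*742 + 558) = -63804598/1367 - ((1/31)²*742 + 558) = -63804598/1367 - ((1/961)*742 + 558) = -63804598/1367 - (742/961 + 558) = -63804598/1367 - 1*536980/961 = -63804598/1367 - 536980/961 = -62050270338/1313687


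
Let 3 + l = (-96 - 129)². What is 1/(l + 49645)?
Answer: 1/100267 ≈ 9.9734e-6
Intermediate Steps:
l = 50622 (l = -3 + (-96 - 129)² = -3 + (-225)² = -3 + 50625 = 50622)
1/(l + 49645) = 1/(50622 + 49645) = 1/100267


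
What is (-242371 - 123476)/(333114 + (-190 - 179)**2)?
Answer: -121949/156425 ≈ -0.77960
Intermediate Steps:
(-242371 - 123476)/(333114 + (-190 - 179)**2) = -365847/(333114 + (-369)**2) = -365847/(333114 + 136161) = -365847/469275 = -365847*1/469275 = -121949/156425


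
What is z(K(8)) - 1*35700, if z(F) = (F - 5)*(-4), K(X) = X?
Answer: -35712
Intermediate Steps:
z(F) = 20 - 4*F (z(F) = (-5 + F)*(-4) = 20 - 4*F)
z(K(8)) - 1*35700 = (20 - 4*8) - 1*35700 = (20 - 32) - 35700 = -12 - 35700 = -35712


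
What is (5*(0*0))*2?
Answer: 0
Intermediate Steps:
(5*(0*0))*2 = (5*0)*2 = 0*2 = 0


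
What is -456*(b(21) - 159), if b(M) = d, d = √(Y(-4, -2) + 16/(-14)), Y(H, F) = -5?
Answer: 72504 - 456*I*√301/7 ≈ 72504.0 - 1130.2*I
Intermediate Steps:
d = I*√301/7 (d = √(-5 + 16/(-14)) = √(-5 + 16*(-1/14)) = √(-5 - 8/7) = √(-43/7) = I*√301/7 ≈ 2.4785*I)
b(M) = I*√301/7
-456*(b(21) - 159) = -456*(I*√301/7 - 159) = -456*(-159 + I*√301/7) = 72504 - 456*I*√301/7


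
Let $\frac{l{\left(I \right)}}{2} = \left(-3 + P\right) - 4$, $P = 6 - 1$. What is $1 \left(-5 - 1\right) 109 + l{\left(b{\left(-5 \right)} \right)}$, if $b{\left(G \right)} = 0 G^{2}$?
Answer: $-658$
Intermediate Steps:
$P = 5$ ($P = 6 - 1 = 5$)
$b{\left(G \right)} = 0$
$l{\left(I \right)} = -4$ ($l{\left(I \right)} = 2 \left(\left(-3 + 5\right) - 4\right) = 2 \left(2 - 4\right) = 2 \left(-2\right) = -4$)
$1 \left(-5 - 1\right) 109 + l{\left(b{\left(-5 \right)} \right)} = 1 \left(-5 - 1\right) 109 - 4 = 1 \left(-6\right) 109 - 4 = \left(-6\right) 109 - 4 = -654 - 4 = -658$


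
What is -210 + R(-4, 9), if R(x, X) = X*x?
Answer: -246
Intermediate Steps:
-210 + R(-4, 9) = -210 + 9*(-4) = -210 - 36 = -246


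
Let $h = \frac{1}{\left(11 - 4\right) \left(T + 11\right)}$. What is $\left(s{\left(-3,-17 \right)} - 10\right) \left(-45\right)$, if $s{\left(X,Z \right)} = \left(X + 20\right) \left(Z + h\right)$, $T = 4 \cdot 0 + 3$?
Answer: $\frac{1317825}{98} \approx 13447.0$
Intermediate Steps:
$T = 3$ ($T = 0 + 3 = 3$)
$h = \frac{1}{98}$ ($h = \frac{1}{\left(11 - 4\right) \left(3 + 11\right)} = \frac{1}{7 \cdot 14} = \frac{1}{98} \approx 0.010204$)
$s{\left(X,Z \right)} = \left(20 + X\right) \left(\frac{1}{98} + Z\right)$ ($s{\left(X,Z \right)} = \left(X + 20\right) \left(Z + \frac{1}{98}\right) = \left(20 + X\right) \left(\frac{1}{98} + Z\right)$)
$\left(s{\left(-3,-17 \right)} - 10\right) \left(-45\right) = \left(\left(\frac{10}{49} + 20 \left(-17\right) + \frac{1}{98} \left(-3\right) - -51\right) - 10\right) \left(-45\right) = \left(\left(\frac{10}{49} - 340 - \frac{3}{98} + 51\right) - 10\right) \left(-45\right) = \left(- \frac{28305}{98} - 10\right) \left(-45\right) = \left(- \frac{29285}{98}\right) \left(-45\right) = \frac{1317825}{98}$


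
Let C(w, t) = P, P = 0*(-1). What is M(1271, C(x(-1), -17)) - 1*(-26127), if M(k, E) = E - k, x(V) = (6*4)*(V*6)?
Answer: 24856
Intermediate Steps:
P = 0
x(V) = 144*V (x(V) = 24*(6*V) = 144*V)
C(w, t) = 0
M(1271, C(x(-1), -17)) - 1*(-26127) = (0 - 1*1271) - 1*(-26127) = (0 - 1271) + 26127 = -1271 + 26127 = 24856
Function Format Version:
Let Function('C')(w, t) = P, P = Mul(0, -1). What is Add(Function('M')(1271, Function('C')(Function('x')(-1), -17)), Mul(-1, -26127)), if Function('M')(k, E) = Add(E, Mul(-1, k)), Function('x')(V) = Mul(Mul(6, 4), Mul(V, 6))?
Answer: 24856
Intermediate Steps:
P = 0
Function('x')(V) = Mul(144, V) (Function('x')(V) = Mul(24, Mul(6, V)) = Mul(144, V))
Function('C')(w, t) = 0
Add(Function('M')(1271, Function('C')(Function('x')(-1), -17)), Mul(-1, -26127)) = Add(Add(0, Mul(-1, 1271)), Mul(-1, -26127)) = Add(Add(0, -1271), 26127) = Add(-1271, 26127) = 24856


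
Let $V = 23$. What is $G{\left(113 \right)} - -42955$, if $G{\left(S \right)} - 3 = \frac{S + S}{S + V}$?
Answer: $\frac{2921257}{68} \approx 42960.0$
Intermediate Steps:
$G{\left(S \right)} = 3 + \frac{2 S}{23 + S}$ ($G{\left(S \right)} = 3 + \frac{S + S}{S + 23} = 3 + \frac{2 S}{23 + S}$)
$G{\left(113 \right)} - -42955 = \frac{69 + 5 \cdot 113}{23 + 113} - -42955 = \frac{69 + 565}{136} + 42955 = \frac{1}{136} \cdot 634 + 42955 = \frac{317}{68} + 42955 = \frac{2921257}{68}$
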